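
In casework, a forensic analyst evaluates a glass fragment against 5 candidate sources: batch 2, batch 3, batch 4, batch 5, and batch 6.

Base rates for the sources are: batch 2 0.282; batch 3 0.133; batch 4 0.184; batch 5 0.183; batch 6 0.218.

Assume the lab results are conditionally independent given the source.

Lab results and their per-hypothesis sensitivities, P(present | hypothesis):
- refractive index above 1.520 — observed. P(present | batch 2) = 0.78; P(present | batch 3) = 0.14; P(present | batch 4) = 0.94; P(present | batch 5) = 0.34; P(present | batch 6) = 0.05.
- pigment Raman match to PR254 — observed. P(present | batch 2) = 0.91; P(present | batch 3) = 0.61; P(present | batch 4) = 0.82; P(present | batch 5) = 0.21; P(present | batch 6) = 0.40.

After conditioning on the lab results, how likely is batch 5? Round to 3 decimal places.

For each hypothesis, the unnormalized posterior weight is prior × product of the lab result likelihoods:
  batch 2: 0.282 × 0.78 × 0.91 = 0.20016
  batch 3: 0.133 × 0.14 × 0.61 = 0.011358
  batch 4: 0.184 × 0.94 × 0.82 = 0.14183
  batch 5: 0.183 × 0.34 × 0.21 = 0.013066
  batch 6: 0.218 × 0.05 × 0.40 = 0.00436
The unnormalized weights sum to 0.37078.
P(batch 5 | evidence) = 0.013066 / 0.37078 ≈ 0.035.

0.035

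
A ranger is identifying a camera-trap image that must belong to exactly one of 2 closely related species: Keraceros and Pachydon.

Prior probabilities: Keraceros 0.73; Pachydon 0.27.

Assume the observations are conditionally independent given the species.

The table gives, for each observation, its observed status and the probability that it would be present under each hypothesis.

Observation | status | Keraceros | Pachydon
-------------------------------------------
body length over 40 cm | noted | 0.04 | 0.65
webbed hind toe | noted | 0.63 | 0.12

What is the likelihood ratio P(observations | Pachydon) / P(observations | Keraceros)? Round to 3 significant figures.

3.10

Joint likelihood of the evidence pattern under each hypothesis:
  Pachydon: 0.65 × 0.12 = 0.078
  Keraceros: 0.04 × 0.63 = 0.0252
Bayes factor = 0.078 / 0.0252 ≈ 3.10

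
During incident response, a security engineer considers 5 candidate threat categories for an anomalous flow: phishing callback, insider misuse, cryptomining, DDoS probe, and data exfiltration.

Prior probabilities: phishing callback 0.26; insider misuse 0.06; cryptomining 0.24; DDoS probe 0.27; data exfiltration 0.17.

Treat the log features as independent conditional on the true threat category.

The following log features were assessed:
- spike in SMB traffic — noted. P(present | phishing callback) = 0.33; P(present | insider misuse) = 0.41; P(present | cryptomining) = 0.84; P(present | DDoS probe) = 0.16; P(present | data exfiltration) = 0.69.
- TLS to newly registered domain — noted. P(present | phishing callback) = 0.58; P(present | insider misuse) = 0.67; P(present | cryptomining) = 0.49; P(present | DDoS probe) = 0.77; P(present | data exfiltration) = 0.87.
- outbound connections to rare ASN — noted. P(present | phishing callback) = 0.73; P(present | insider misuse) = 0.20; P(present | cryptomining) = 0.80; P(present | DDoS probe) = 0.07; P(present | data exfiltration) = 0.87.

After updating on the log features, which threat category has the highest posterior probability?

For each hypothesis, the unnormalized posterior weight is prior × product of the log feature likelihoods:
  phishing callback: 0.26 × 0.33 × 0.58 × 0.73 = 0.036328
  insider misuse: 0.06 × 0.41 × 0.67 × 0.20 = 0.0032964
  cryptomining: 0.24 × 0.84 × 0.49 × 0.80 = 0.079027
  DDoS probe: 0.27 × 0.16 × 0.77 × 0.07 = 0.0023285
  data exfiltration: 0.17 × 0.69 × 0.87 × 0.87 = 0.088784
Marginal likelihood of the evidence = 0.20976.
P(phishing callback | evidence) ≈ 0.036328 / 0.20976 ≈ 0.173
P(insider misuse | evidence) ≈ 0.0032964 / 0.20976 ≈ 0.016
P(cryptomining | evidence) ≈ 0.079027 / 0.20976 ≈ 0.377
P(DDoS probe | evidence) ≈ 0.0023285 / 0.20976 ≈ 0.011
P(data exfiltration | evidence) ≈ 0.088784 / 0.20976 ≈ 0.423
The largest is 0.423, so data exfiltration is most probable.

data exfiltration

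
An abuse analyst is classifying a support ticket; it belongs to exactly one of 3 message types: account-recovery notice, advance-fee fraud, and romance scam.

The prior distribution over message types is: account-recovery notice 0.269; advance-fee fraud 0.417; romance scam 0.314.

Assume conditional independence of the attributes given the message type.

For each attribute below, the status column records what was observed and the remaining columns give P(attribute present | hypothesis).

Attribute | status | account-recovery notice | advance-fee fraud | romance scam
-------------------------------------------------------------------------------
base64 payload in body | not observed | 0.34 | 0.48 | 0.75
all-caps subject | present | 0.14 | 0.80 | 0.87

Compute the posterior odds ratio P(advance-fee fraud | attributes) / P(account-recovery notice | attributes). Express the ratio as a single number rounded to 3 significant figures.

6.98

The normalizing constant cancels in an odds ratio, so compute prior × likelihood for the two hypotheses only (using 1 − P(present | H) for each absent attribute):
  advance-fee fraud: 0.417 × (1 − 0.48) × 0.80 = 0.17347
  account-recovery notice: 0.269 × (1 − 0.34) × 0.14 = 0.024856
Odds(advance-fee fraud : account-recovery notice) = 0.17347 / 0.024856 ≈ 6.98.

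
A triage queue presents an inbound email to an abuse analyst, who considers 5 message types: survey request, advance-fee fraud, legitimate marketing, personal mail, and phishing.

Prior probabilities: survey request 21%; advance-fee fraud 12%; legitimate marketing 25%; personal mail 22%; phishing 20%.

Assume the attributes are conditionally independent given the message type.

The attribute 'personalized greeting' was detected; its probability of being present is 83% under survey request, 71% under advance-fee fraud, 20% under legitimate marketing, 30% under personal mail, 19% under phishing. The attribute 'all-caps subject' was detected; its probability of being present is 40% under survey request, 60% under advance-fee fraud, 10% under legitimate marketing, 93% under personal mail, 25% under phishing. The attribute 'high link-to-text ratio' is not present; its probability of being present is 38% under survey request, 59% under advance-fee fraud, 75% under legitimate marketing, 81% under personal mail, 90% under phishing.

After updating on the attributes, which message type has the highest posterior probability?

survey request

Multiply each prior by the joint likelihood of the attribute pattern (using 1 − P(present | H) for each absent attribute):
  survey request: 0.21 × 0.83 × 0.40 × (1 − 0.38) = 0.043226
  advance-fee fraud: 0.12 × 0.71 × 0.60 × (1 − 0.59) = 0.020959
  legitimate marketing: 0.25 × 0.20 × 0.10 × (1 − 0.75) = 0.00125
  personal mail: 0.22 × 0.30 × 0.93 × (1 − 0.81) = 0.011662
  phishing: 0.20 × 0.19 × 0.25 × (1 − 0.90) = 0.00095
Normalizing constant Z = 0.043226 + 0.020959 + 0.00125 + 0.011662 + 0.00095 = 0.078048.
P(survey request | evidence) ≈ 0.043226 / 0.078048 ≈ 0.554
P(advance-fee fraud | evidence) ≈ 0.020959 / 0.078048 ≈ 0.269
P(legitimate marketing | evidence) ≈ 0.00125 / 0.078048 ≈ 0.016
P(personal mail | evidence) ≈ 0.011662 / 0.078048 ≈ 0.149
P(phishing | evidence) ≈ 0.00095 / 0.078048 ≈ 0.012
The largest is 0.554, so survey request is most probable.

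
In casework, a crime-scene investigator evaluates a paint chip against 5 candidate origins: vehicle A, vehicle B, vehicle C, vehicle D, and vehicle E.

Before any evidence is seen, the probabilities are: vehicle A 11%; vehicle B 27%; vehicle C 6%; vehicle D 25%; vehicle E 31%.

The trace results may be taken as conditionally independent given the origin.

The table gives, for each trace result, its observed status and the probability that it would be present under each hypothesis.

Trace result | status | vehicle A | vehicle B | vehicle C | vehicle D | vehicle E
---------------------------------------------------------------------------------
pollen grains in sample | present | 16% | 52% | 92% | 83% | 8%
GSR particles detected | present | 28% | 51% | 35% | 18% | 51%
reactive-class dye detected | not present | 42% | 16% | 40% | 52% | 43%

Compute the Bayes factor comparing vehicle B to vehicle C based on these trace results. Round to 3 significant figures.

Take the product of per-trace result likelihoods under each hypothesis (using 1 − P(present | H) for each absent trace result), then divide.
  vehicle B: 0.52 × 0.51 × (1 − 0.16) = 0.22277
  vehicle C: 0.92 × 0.35 × (1 − 0.40) = 0.1932
Bayes factor = 0.22277 / 0.1932 ≈ 1.15

1.15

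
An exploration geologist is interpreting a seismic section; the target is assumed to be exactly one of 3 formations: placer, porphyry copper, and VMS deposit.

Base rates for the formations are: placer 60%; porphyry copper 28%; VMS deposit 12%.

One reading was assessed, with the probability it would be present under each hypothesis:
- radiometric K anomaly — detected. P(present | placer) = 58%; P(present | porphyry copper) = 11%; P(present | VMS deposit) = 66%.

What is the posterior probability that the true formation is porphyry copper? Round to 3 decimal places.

Multiply each prior by the likelihood of the reading:
  placer: 0.60 × 0.58 = 0.348
  porphyry copper: 0.28 × 0.11 = 0.0308
  VMS deposit: 0.12 × 0.66 = 0.0792
Normalizing constant Z = 0.348 + 0.0308 + 0.0792 = 0.458.
P(porphyry copper | evidence) = 0.0308 / 0.458 ≈ 0.067.

0.067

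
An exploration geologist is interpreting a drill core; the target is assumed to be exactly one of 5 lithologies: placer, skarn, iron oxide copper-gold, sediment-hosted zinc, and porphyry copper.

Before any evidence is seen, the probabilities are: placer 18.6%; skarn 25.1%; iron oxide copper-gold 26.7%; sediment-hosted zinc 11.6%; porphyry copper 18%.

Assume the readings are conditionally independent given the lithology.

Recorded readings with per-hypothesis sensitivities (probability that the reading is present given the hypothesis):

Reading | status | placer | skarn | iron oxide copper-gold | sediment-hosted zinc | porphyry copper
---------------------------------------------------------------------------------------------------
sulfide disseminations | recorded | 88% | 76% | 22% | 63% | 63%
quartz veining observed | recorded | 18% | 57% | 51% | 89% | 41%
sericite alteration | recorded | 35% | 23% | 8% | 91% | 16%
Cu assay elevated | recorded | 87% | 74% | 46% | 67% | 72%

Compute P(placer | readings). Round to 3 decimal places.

By Bayes' rule with conditional independence, the unnormalized weight for each hypothesis is prior × ∏ likelihoods:
  placer: 0.186 × 0.88 × 0.18 × 0.35 × 0.87 = 0.0089713
  skarn: 0.251 × 0.76 × 0.57 × 0.23 × 0.74 = 0.018506
  iron oxide copper-gold: 0.267 × 0.22 × 0.51 × 0.08 × 0.46 = 0.0011024
  sediment-hosted zinc: 0.116 × 0.63 × 0.89 × 0.91 × 0.67 = 0.039656
  porphyry copper: 0.180 × 0.63 × 0.41 × 0.16 × 0.72 = 0.0053561
Normalizing constant Z = 0.0089713 + 0.018506 + 0.0011024 + 0.039656 + 0.0053561 = 0.073592.
P(placer | evidence) = 0.0089713 / 0.073592 ≈ 0.122.

0.122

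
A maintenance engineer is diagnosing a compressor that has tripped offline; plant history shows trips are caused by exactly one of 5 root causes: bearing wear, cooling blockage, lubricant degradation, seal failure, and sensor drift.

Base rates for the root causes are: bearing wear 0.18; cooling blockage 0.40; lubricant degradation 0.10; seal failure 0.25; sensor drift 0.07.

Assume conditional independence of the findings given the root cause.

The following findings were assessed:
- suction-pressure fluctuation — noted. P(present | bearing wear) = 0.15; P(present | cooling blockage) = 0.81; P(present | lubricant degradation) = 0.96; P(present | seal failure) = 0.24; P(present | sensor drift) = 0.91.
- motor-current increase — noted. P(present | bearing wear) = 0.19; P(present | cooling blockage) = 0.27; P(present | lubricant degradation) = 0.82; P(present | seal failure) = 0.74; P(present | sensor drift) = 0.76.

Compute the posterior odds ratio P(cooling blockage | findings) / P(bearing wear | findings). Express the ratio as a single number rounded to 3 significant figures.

The normalizing constant cancels in an odds ratio, so compute prior × likelihood for the two hypotheses only:
  cooling blockage: 0.40 × 0.81 × 0.27 = 0.08748
  bearing wear: 0.18 × 0.15 × 0.19 = 0.00513
Posterior odds = 0.08748 / 0.00513 ≈ 17.1.

17.1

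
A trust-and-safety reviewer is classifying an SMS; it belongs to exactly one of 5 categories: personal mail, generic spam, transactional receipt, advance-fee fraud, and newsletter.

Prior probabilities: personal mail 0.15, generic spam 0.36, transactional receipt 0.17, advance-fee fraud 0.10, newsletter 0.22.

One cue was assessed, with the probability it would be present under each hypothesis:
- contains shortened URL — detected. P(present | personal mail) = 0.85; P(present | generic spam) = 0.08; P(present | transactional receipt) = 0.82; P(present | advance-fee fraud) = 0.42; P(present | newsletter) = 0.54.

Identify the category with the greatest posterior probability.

Multiply each prior by the likelihood of the cue:
  personal mail: 0.15 × 0.85 = 0.1275
  generic spam: 0.36 × 0.08 = 0.0288
  transactional receipt: 0.17 × 0.82 = 0.1394
  advance-fee fraud: 0.10 × 0.42 = 0.042
  newsletter: 0.22 × 0.54 = 0.1188
Normalizing constant Z = 0.1275 + 0.0288 + 0.1394 + 0.042 + 0.1188 = 0.4565.
P(personal mail | evidence) ≈ 0.1275 / 0.4565 ≈ 0.279
P(generic spam | evidence) ≈ 0.0288 / 0.4565 ≈ 0.063
P(transactional receipt | evidence) ≈ 0.1394 / 0.4565 ≈ 0.305
P(advance-fee fraud | evidence) ≈ 0.042 / 0.4565 ≈ 0.092
P(newsletter | evidence) ≈ 0.1188 / 0.4565 ≈ 0.260
The largest is 0.305, so transactional receipt is most probable.

transactional receipt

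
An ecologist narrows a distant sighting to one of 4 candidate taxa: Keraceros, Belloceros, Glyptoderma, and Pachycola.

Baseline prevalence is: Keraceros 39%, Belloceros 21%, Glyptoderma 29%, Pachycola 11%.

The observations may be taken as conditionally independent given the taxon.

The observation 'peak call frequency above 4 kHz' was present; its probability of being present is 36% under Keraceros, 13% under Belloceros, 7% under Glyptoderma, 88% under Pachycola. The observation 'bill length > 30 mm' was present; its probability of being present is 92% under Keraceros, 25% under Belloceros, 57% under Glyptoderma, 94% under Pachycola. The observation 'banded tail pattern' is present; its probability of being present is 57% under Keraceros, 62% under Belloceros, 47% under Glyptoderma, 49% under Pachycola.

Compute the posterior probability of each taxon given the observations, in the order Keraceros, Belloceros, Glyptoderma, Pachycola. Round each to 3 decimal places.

Multiply each prior by the joint likelihood of the evidence pattern:
  Keraceros: 0.39 × 0.36 × 0.92 × 0.57 = 0.073626
  Belloceros: 0.21 × 0.13 × 0.25 × 0.62 = 0.0042315
  Glyptoderma: 0.29 × 0.07 × 0.57 × 0.47 = 0.0054384
  Pachycola: 0.11 × 0.88 × 0.94 × 0.49 = 0.044586
Marginal likelihood of the evidence = 0.12788.
P(Keraceros | evidence) = 0.073626 / 0.12788 ≈ 0.576
P(Belloceros | evidence) = 0.0042315 / 0.12788 ≈ 0.033
P(Glyptoderma | evidence) = 0.0054384 / 0.12788 ≈ 0.043
P(Pachycola | evidence) = 0.044586 / 0.12788 ≈ 0.349

0.576, 0.033, 0.043, 0.349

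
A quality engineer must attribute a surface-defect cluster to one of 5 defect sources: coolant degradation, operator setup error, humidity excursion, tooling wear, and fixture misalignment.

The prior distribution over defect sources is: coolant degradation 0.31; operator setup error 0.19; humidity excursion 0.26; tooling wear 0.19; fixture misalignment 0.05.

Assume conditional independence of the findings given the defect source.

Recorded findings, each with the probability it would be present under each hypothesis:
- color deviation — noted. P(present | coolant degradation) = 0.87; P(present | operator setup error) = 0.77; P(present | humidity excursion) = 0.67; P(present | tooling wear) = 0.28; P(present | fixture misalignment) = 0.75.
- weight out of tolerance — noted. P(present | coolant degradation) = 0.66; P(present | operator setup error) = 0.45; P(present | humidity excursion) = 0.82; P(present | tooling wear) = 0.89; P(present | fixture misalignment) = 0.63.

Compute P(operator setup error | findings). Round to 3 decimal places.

0.144

For each hypothesis, the unnormalized posterior weight is prior × product of the finding likelihoods:
  coolant degradation: 0.31 × 0.87 × 0.66 = 0.178
  operator setup error: 0.19 × 0.77 × 0.45 = 0.065835
  humidity excursion: 0.26 × 0.67 × 0.82 = 0.14284
  tooling wear: 0.19 × 0.28 × 0.89 = 0.047348
  fixture misalignment: 0.05 × 0.75 × 0.63 = 0.023625
The unnormalized weights sum to 0.45765.
P(operator setup error | evidence) = 0.065835 / 0.45765 ≈ 0.144.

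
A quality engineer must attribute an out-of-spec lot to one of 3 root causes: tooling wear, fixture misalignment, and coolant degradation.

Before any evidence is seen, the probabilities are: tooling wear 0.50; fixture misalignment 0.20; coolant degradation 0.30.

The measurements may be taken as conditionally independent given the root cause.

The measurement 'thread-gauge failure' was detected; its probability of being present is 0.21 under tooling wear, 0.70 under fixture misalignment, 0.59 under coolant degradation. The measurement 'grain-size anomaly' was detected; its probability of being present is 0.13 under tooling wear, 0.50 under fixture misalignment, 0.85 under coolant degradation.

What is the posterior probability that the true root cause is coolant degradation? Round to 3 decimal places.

By Bayes' rule with conditional independence, the unnormalized weight for each hypothesis is prior × ∏ likelihoods:
  tooling wear: 0.50 × 0.21 × 0.13 = 0.01365
  fixture misalignment: 0.20 × 0.70 × 0.50 = 0.07
  coolant degradation: 0.30 × 0.59 × 0.85 = 0.15045
Marginal likelihood of the evidence = 0.2341.
P(coolant degradation | evidence) = 0.15045 / 0.2341 ≈ 0.643.

0.643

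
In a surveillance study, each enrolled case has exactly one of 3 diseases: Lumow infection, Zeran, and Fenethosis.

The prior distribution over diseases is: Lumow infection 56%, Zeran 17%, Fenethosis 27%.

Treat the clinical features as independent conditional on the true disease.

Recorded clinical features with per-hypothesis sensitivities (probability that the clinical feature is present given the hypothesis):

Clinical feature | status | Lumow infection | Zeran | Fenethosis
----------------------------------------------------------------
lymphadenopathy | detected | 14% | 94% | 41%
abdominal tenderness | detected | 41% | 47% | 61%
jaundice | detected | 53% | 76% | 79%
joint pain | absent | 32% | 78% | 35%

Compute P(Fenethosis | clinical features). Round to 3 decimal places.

Multiply each prior by the joint likelihood of the clinical feature pattern (using 1 − P(present | H) for each absent clinical feature):
  Lumow infection: 0.56 × 0.14 × 0.41 × 0.53 × (1 − 0.32) = 0.011585
  Zeran: 0.17 × 0.94 × 0.47 × 0.76 × (1 − 0.78) = 0.012558
  Fenethosis: 0.27 × 0.41 × 0.61 × 0.79 × (1 − 0.35) = 0.034675
The unnormalized weights sum to 0.058818.
P(Fenethosis | evidence) = 0.034675 / 0.058818 ≈ 0.590.

0.590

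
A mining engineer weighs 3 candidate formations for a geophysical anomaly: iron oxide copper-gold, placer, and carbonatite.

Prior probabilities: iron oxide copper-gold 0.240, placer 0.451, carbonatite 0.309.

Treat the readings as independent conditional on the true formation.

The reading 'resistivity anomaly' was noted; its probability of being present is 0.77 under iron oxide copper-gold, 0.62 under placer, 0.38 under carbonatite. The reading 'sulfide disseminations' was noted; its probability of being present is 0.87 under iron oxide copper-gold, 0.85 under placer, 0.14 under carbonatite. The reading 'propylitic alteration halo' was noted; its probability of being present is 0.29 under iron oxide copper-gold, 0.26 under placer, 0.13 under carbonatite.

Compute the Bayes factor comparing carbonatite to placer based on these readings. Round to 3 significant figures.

Take the product of per-reading likelihoods under each hypothesis, then divide.
  carbonatite: 0.38 × 0.14 × 0.13 = 0.006916
  placer: 0.62 × 0.85 × 0.26 = 0.13702
Bayes factor = 0.006916 / 0.13702 ≈ 0.0505

0.0505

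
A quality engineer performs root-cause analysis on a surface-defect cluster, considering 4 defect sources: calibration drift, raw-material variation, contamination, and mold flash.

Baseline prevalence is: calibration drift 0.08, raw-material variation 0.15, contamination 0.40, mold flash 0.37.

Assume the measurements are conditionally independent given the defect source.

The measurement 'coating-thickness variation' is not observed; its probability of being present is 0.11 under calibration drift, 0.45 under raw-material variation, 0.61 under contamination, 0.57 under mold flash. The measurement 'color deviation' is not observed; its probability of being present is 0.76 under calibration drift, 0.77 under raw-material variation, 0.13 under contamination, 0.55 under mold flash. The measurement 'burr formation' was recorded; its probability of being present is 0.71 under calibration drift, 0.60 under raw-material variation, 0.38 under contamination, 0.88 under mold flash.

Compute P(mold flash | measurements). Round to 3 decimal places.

For each hypothesis, the unnormalized posterior weight is prior × product of the measurement likelihoods (using 1 − P(present | H) for each absent measurement):
  calibration drift: 0.08 × (1 − 0.11) × (1 − 0.76) × 0.71 = 0.012132
  raw-material variation: 0.15 × (1 − 0.45) × (1 − 0.77) × 0.60 = 0.011385
  contamination: 0.40 × (1 − 0.61) × (1 − 0.13) × 0.38 = 0.051574
  mold flash: 0.37 × (1 − 0.57) × (1 − 0.55) × 0.88 = 0.063004
The unnormalized weights sum to 0.13809.
P(mold flash | evidence) = 0.063004 / 0.13809 ≈ 0.456.

0.456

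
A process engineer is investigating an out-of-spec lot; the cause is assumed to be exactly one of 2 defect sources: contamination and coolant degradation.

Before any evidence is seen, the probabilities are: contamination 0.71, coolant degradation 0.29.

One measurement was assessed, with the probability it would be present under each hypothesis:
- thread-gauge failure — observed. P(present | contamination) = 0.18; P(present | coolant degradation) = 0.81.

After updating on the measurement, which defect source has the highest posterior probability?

coolant degradation

By Bayes' rule, the unnormalized weight for each hypothesis is prior × likelihood:
  contamination: 0.71 × 0.18 = 0.1278
  coolant degradation: 0.29 × 0.81 = 0.2349
The unnormalized weights sum to 0.3627.
P(contamination | evidence) ≈ 0.1278 / 0.3627 ≈ 0.352
P(coolant degradation | evidence) ≈ 0.2349 / 0.3627 ≈ 0.648
The largest is 0.648, so coolant degradation is most probable.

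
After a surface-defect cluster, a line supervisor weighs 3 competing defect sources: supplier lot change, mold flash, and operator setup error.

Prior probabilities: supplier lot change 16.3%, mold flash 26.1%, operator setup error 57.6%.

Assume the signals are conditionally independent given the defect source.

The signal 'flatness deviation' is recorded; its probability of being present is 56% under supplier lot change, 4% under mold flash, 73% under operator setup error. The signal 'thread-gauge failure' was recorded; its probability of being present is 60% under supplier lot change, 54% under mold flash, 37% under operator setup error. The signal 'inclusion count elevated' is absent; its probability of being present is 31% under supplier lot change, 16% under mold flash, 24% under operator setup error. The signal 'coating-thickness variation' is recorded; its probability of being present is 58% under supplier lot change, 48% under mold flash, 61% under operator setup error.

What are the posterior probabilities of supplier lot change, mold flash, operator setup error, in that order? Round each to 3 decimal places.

0.228, 0.024, 0.749

Multiply each prior by the joint likelihood of the signal pattern (using 1 − P(present | H) for each absent signal):
  supplier lot change: 0.163 × 0.56 × 0.60 × (1 − 0.31) × 0.58 = 0.021918
  mold flash: 0.261 × 0.04 × 0.54 × (1 − 0.16) × 0.48 = 0.0022731
  operator setup error: 0.576 × 0.73 × 0.37 × (1 − 0.24) × 0.61 = 0.072126
The unnormalized weights sum to 0.096317.
P(supplier lot change | evidence) = 0.021918 / 0.096317 ≈ 0.228
P(mold flash | evidence) = 0.0022731 / 0.096317 ≈ 0.024
P(operator setup error | evidence) = 0.072126 / 0.096317 ≈ 0.749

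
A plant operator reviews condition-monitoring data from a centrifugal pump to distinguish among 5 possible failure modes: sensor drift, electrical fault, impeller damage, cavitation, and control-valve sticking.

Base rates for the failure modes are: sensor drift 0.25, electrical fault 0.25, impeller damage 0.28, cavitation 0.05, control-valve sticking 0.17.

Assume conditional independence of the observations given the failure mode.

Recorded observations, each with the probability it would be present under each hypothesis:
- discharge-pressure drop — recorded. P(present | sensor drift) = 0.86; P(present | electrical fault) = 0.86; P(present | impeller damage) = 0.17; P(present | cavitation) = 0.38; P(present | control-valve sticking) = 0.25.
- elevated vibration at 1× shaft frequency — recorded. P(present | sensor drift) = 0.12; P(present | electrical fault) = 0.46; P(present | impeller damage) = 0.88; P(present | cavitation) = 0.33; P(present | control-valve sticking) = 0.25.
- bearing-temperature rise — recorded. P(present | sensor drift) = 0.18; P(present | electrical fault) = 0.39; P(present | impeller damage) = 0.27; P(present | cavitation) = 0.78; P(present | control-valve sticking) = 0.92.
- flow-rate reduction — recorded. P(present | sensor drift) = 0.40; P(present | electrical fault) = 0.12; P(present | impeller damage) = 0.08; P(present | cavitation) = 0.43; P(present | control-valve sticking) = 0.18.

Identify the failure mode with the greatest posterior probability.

electrical fault

For each hypothesis, the unnormalized posterior weight is prior × product of the observation likelihoods:
  sensor drift: 0.25 × 0.86 × 0.12 × 0.18 × 0.40 = 0.0018576
  electrical fault: 0.25 × 0.86 × 0.46 × 0.39 × 0.12 = 0.0046285
  impeller damage: 0.28 × 0.17 × 0.88 × 0.27 × 0.08 = 0.00090478
  cavitation: 0.05 × 0.38 × 0.33 × 0.78 × 0.43 = 0.002103
  control-valve sticking: 0.17 × 0.25 × 0.25 × 0.92 × 0.18 = 0.0017595
The unnormalized weights sum to 0.011253.
P(sensor drift | evidence) ≈ 0.0018576 / 0.011253 ≈ 0.165
P(electrical fault | evidence) ≈ 0.0046285 / 0.011253 ≈ 0.411
P(impeller damage | evidence) ≈ 0.00090478 / 0.011253 ≈ 0.080
P(cavitation | evidence) ≈ 0.002103 / 0.011253 ≈ 0.187
P(control-valve sticking | evidence) ≈ 0.0017595 / 0.011253 ≈ 0.156
The largest is 0.411, so electrical fault is most probable.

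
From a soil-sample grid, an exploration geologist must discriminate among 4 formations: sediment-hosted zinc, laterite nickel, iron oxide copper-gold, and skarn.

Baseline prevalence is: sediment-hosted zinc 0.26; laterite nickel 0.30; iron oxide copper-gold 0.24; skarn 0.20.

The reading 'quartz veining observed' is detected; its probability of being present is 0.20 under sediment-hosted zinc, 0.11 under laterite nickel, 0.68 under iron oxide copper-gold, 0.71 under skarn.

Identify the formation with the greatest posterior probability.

iron oxide copper-gold

By Bayes' rule, the unnormalized weight for each hypothesis is prior × likelihood:
  sediment-hosted zinc: 0.26 × 0.20 = 0.052
  laterite nickel: 0.30 × 0.11 = 0.033
  iron oxide copper-gold: 0.24 × 0.68 = 0.1632
  skarn: 0.20 × 0.71 = 0.142
Marginal likelihood of the evidence = 0.3902.
P(sediment-hosted zinc | evidence) ≈ 0.052 / 0.3902 ≈ 0.133
P(laterite nickel | evidence) ≈ 0.033 / 0.3902 ≈ 0.085
P(iron oxide copper-gold | evidence) ≈ 0.1632 / 0.3902 ≈ 0.418
P(skarn | evidence) ≈ 0.142 / 0.3902 ≈ 0.364
The largest is 0.418, so iron oxide copper-gold is most probable.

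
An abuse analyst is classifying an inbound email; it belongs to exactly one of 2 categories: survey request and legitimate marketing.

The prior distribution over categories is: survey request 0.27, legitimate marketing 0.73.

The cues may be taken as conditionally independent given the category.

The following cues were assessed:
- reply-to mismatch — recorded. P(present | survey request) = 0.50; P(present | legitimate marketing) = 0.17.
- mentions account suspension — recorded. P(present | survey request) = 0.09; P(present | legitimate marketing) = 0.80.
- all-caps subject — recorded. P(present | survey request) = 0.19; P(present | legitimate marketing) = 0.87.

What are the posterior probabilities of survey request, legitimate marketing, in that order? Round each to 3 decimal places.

0.026, 0.974

For each hypothesis, the unnormalized posterior weight is prior × product of the cue likelihoods:
  survey request: 0.27 × 0.50 × 0.09 × 0.19 = 0.0023085
  legitimate marketing: 0.73 × 0.17 × 0.80 × 0.87 = 0.086374
The unnormalized weights sum to 0.088682.
P(survey request | evidence) = 0.0023085 / 0.088682 ≈ 0.026
P(legitimate marketing | evidence) = 0.086374 / 0.088682 ≈ 0.974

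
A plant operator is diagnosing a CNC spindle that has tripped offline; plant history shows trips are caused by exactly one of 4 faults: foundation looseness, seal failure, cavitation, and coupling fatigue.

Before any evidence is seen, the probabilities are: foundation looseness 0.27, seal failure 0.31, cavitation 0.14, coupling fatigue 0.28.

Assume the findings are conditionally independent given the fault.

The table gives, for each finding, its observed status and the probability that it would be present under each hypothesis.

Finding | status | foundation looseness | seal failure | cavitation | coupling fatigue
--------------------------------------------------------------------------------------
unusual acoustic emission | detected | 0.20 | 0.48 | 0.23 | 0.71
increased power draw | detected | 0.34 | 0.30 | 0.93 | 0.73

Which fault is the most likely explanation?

For each hypothesis, the unnormalized posterior weight is prior × product of the finding likelihoods:
  foundation looseness: 0.27 × 0.20 × 0.34 = 0.01836
  seal failure: 0.31 × 0.48 × 0.30 = 0.04464
  cavitation: 0.14 × 0.23 × 0.93 = 0.029946
  coupling fatigue: 0.28 × 0.71 × 0.73 = 0.14512
The unnormalized weights sum to 0.23807.
P(foundation looseness | evidence) ≈ 0.01836 / 0.23807 ≈ 0.077
P(seal failure | evidence) ≈ 0.04464 / 0.23807 ≈ 0.188
P(cavitation | evidence) ≈ 0.029946 / 0.23807 ≈ 0.126
P(coupling fatigue | evidence) ≈ 0.14512 / 0.23807 ≈ 0.610
The largest is 0.610, so coupling fatigue is most probable.

coupling fatigue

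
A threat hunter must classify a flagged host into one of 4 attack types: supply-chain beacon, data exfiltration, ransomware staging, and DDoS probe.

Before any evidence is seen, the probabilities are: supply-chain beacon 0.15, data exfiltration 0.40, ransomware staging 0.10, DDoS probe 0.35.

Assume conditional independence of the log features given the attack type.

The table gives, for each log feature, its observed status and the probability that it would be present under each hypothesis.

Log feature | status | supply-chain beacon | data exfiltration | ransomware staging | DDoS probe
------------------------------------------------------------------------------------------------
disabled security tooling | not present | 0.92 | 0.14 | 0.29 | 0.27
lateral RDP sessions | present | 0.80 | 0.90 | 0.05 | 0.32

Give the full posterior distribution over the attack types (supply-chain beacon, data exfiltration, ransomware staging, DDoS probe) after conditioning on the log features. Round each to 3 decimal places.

By Bayes' rule with conditional independence, the unnormalized weight for each hypothesis is prior × ∏ likelihoods (using 1 − P(present | H) for each absent log feature):
  supply-chain beacon: 0.15 × (1 − 0.92) × 0.80 = 0.0096
  data exfiltration: 0.40 × (1 − 0.14) × 0.90 = 0.3096
  ransomware staging: 0.10 × (1 − 0.29) × 0.05 = 0.00355
  DDoS probe: 0.35 × (1 − 0.27) × 0.32 = 0.08176
The unnormalized weights sum to 0.40451.
P(supply-chain beacon | evidence) = 0.0096 / 0.40451 ≈ 0.024
P(data exfiltration | evidence) = 0.3096 / 0.40451 ≈ 0.765
P(ransomware staging | evidence) = 0.00355 / 0.40451 ≈ 0.009
P(DDoS probe | evidence) = 0.08176 / 0.40451 ≈ 0.202

0.024, 0.765, 0.009, 0.202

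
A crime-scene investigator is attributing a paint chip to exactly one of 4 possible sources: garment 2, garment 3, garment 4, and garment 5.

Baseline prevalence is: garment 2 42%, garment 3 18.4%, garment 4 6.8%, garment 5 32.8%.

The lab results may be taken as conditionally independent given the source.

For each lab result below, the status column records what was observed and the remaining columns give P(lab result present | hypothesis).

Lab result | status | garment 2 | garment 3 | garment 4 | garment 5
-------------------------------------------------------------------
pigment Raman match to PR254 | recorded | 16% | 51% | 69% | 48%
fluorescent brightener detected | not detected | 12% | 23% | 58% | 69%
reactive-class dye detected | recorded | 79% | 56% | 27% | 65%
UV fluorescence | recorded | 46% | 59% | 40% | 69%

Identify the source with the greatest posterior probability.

garment 3

For each hypothesis, the unnormalized posterior weight is prior × product of the lab result likelihoods (using 1 − P(present | H) for each absent lab result):
  garment 2: 0.420 × 0.16 × (1 − 0.12) × 0.79 × 0.46 = 0.02149
  garment 3: 0.184 × 0.51 × (1 − 0.23) × 0.56 × 0.59 = 0.023874
  garment 4: 0.068 × 0.69 × (1 − 0.58) × 0.27 × 0.40 = 0.0021283
  garment 5: 0.328 × 0.48 × (1 − 0.69) × 0.65 × 0.69 = 0.02189
Normalizing constant Z = 0.02149 + 0.023874 + 0.0021283 + 0.02189 = 0.069382.
P(garment 2 | evidence) ≈ 0.02149 / 0.069382 ≈ 0.310
P(garment 3 | evidence) ≈ 0.023874 / 0.069382 ≈ 0.344
P(garment 4 | evidence) ≈ 0.0021283 / 0.069382 ≈ 0.031
P(garment 5 | evidence) ≈ 0.02189 / 0.069382 ≈ 0.315
The largest is 0.344, so garment 3 is most probable.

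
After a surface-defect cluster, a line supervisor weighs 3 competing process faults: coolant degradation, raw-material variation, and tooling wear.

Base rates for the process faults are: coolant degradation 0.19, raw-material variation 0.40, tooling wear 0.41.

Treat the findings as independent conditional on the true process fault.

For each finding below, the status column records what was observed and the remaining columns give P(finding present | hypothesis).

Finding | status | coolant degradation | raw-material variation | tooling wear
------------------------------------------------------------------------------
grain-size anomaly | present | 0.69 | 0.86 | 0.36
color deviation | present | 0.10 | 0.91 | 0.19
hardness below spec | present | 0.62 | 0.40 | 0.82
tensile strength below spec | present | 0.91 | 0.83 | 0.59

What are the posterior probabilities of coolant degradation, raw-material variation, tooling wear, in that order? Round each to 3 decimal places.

0.059, 0.832, 0.109

By Bayes' rule with conditional independence, the unnormalized weight for each hypothesis is prior × ∏ likelihoods:
  coolant degradation: 0.19 × 0.69 × 0.10 × 0.62 × 0.91 = 0.0073967
  raw-material variation: 0.40 × 0.86 × 0.91 × 0.40 × 0.83 = 0.10393
  tooling wear: 0.41 × 0.36 × 0.19 × 0.82 × 0.59 = 0.013568
Normalizing constant Z = 0.0073967 + 0.10393 + 0.013568 = 0.12489.
P(coolant degradation | evidence) = 0.0073967 / 0.12489 ≈ 0.059
P(raw-material variation | evidence) = 0.10393 / 0.12489 ≈ 0.832
P(tooling wear | evidence) = 0.013568 / 0.12489 ≈ 0.109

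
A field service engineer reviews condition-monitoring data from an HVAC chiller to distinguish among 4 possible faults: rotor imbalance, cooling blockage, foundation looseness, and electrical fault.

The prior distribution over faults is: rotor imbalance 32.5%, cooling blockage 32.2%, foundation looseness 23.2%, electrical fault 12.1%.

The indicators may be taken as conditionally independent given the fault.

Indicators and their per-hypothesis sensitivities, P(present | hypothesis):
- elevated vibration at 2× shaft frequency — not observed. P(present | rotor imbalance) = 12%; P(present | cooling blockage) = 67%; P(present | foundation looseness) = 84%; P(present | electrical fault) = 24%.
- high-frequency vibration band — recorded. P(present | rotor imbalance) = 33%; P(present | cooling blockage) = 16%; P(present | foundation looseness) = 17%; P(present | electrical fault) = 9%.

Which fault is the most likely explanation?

rotor imbalance

For each hypothesis, the unnormalized posterior weight is prior × product of the indicator likelihoods (using 1 − P(present | H) for each absent indicator):
  rotor imbalance: 0.325 × (1 − 0.12) × 0.33 = 0.09438
  cooling blockage: 0.322 × (1 − 0.67) × 0.16 = 0.017002
  foundation looseness: 0.232 × (1 − 0.84) × 0.17 = 0.0063104
  electrical fault: 0.121 × (1 − 0.24) × 0.09 = 0.0082764
Normalizing constant Z = 0.09438 + 0.017002 + 0.0063104 + 0.0082764 = 0.12597.
P(rotor imbalance | evidence) ≈ 0.09438 / 0.12597 ≈ 0.749
P(cooling blockage | evidence) ≈ 0.017002 / 0.12597 ≈ 0.135
P(foundation looseness | evidence) ≈ 0.0063104 / 0.12597 ≈ 0.050
P(electrical fault | evidence) ≈ 0.0082764 / 0.12597 ≈ 0.066
The largest is 0.749, so rotor imbalance is most probable.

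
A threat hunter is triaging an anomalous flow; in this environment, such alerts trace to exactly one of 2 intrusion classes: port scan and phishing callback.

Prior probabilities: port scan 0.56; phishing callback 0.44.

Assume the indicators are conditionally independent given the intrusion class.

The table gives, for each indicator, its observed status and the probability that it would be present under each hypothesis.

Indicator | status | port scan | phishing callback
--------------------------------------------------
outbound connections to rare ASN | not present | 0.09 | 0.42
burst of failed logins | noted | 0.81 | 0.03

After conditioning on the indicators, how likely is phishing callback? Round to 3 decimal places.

0.018

For each hypothesis, the unnormalized posterior weight is prior × product of the indicator likelihoods (using 1 − P(present | H) for each absent indicator):
  port scan: 0.56 × (1 − 0.09) × 0.81 = 0.41278
  phishing callback: 0.44 × (1 − 0.42) × 0.03 = 0.007656
The unnormalized weights sum to 0.42043.
P(phishing callback | evidence) = 0.007656 / 0.42043 ≈ 0.018.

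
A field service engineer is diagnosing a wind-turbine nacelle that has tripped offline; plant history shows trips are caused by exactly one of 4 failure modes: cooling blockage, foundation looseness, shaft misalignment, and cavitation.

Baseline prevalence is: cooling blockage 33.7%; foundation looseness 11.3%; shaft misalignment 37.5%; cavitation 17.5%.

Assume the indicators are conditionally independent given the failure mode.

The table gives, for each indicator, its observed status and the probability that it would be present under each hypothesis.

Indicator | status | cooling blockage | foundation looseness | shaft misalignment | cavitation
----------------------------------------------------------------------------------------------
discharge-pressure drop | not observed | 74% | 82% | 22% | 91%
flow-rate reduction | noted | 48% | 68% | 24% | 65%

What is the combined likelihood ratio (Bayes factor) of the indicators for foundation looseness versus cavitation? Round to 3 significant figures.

2.09

Joint likelihood of the indicator pattern under each hypothesis (using 1 − P(present | H) for each absent indicator):
  foundation looseness: (1 − 0.82) × 0.68 = 0.1224
  cavitation: (1 − 0.91) × 0.65 = 0.0585
Bayes factor = 0.1224 / 0.0585 ≈ 2.09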